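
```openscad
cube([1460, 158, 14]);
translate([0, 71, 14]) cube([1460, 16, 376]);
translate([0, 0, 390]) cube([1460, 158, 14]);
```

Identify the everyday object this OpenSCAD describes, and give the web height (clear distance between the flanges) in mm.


An I-beam. The web height is 376 mm.

Two wide flanges with a thin centred web — an I-beam. Overall 404 mm minus two 14 mm flanges gives a web of 404 − 2·14 = 376 mm.


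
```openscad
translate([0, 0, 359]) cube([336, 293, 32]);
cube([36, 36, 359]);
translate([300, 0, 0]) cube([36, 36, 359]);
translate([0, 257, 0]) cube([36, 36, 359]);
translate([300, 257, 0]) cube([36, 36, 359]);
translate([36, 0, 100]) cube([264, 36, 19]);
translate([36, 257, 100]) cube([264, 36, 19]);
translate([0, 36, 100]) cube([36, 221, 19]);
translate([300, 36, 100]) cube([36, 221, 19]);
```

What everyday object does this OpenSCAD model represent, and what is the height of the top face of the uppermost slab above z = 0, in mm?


A stool. The seat height is 391 mm.

A 336×293×32 slab at z = 359 on four corner posts — a stool. The seat top is 359 + 32 = 391 mm.


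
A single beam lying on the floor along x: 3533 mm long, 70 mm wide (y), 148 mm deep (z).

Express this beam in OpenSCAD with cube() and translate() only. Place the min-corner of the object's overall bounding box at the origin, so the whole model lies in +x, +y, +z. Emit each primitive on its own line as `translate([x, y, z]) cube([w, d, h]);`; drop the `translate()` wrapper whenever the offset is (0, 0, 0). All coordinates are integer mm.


cube([3533, 70, 148]);


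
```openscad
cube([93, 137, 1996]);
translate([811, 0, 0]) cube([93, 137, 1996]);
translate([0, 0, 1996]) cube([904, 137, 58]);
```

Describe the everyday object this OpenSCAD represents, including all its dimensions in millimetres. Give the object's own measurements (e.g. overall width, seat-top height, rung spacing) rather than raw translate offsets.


A door frame. The clear opening is 718 mm wide and 1996 mm high. Two 93 mm wide jambs, 137 mm deep, stand either side of the opening from the floor to the top of the opening. A 58 mm thick head sits across the top of both jambs, spanning the full outside width of the frame.


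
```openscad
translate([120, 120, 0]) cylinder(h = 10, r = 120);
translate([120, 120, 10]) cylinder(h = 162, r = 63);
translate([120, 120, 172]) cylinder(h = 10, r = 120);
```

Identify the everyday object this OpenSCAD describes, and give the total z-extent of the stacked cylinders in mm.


A spool. The overall height is 182 mm.

Three coaxial cylinders, large–small–large — a spool. Two 10 mm flanges and a 162 mm core give 10 + 162 + 10 = 182 mm.


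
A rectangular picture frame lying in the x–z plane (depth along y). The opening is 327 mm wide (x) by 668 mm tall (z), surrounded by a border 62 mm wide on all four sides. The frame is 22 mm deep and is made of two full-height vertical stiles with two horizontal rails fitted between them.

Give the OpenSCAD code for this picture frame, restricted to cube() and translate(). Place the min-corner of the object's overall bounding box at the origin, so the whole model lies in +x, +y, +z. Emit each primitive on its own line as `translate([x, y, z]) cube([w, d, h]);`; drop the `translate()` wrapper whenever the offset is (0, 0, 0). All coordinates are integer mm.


cube([62, 22, 792]);
translate([389, 0, 0]) cube([62, 22, 792]);
translate([62, 0, 0]) cube([327, 22, 62]);
translate([62, 0, 730]) cube([327, 22, 62]);


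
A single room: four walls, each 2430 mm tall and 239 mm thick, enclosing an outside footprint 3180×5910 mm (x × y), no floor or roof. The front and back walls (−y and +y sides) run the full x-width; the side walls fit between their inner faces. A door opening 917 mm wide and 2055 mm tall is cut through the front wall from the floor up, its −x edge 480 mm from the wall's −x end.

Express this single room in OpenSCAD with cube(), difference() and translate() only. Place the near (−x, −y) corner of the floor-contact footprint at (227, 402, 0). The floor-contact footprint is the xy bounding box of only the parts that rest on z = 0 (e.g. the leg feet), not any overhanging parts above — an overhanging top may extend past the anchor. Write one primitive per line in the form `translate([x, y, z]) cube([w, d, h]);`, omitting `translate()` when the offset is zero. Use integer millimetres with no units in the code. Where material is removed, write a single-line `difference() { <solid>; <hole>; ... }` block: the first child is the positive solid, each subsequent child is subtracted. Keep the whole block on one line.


difference() { translate([227, 402, 0]) cube([3180, 239, 2430]); translate([707, 402, 0]) cube([917, 239, 2055]); }
translate([227, 6073, 0]) cube([3180, 239, 2430]);
translate([227, 641, 0]) cube([239, 5432, 2430]);
translate([3168, 641, 0]) cube([239, 5432, 2430]);


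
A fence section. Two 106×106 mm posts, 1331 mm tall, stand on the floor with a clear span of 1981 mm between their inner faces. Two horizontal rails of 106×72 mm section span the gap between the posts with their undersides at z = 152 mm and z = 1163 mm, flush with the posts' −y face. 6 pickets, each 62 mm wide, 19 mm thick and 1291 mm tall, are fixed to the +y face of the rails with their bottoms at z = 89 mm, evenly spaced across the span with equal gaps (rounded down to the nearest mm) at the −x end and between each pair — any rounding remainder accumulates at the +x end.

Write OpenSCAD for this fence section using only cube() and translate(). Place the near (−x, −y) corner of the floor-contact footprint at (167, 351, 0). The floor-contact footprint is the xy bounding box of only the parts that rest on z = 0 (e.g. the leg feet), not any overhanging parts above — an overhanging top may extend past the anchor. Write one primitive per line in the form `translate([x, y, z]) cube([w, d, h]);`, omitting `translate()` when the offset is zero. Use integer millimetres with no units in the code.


translate([167, 351, 0]) cube([106, 106, 1331]);
translate([2254, 351, 0]) cube([106, 106, 1331]);
translate([273, 351, 152]) cube([1981, 106, 72]);
translate([273, 351, 1163]) cube([1981, 106, 72]);
translate([502, 457, 89]) cube([62, 19, 1291]);
translate([793, 457, 89]) cube([62, 19, 1291]);
translate([1084, 457, 89]) cube([62, 19, 1291]);
translate([1375, 457, 89]) cube([62, 19, 1291]);
translate([1666, 457, 89]) cube([62, 19, 1291]);
translate([1957, 457, 89]) cube([62, 19, 1291]);


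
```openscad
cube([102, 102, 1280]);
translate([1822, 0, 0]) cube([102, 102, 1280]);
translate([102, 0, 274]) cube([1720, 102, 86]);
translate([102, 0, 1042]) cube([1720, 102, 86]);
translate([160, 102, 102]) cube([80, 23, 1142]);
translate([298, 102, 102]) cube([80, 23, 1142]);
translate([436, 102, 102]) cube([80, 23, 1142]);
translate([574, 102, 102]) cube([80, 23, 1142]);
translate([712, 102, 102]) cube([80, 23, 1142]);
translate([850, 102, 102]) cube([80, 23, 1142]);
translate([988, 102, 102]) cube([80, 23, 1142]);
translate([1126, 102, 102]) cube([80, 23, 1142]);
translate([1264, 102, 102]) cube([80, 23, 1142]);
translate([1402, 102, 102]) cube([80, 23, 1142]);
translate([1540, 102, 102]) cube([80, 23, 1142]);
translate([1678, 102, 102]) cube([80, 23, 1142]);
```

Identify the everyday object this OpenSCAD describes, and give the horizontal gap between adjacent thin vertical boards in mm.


A fence section. The picket gap is 58 mm.

Two posts, two rails, 12 pickets — a fence section. Span 1720 mm holds 12 pickets of 80 mm with 13 equal gaps: ⌊(1720 − 12·80) / 13⌋ = 58 mm.


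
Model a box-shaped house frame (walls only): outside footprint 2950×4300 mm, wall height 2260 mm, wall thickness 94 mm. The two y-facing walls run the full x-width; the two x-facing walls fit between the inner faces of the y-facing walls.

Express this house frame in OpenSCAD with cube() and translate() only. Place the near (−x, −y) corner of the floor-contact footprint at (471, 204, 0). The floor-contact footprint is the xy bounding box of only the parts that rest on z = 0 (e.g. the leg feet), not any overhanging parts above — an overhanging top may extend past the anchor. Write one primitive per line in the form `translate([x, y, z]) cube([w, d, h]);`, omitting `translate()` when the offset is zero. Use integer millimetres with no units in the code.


translate([471, 204, 0]) cube([2950, 94, 2260]);
translate([471, 4410, 0]) cube([2950, 94, 2260]);
translate([471, 298, 0]) cube([94, 4112, 2260]);
translate([3327, 298, 0]) cube([94, 4112, 2260]);


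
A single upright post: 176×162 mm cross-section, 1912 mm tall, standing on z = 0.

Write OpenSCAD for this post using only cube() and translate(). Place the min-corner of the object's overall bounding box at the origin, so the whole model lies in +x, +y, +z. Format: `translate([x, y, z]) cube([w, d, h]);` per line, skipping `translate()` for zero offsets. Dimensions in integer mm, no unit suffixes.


cube([176, 162, 1912]);


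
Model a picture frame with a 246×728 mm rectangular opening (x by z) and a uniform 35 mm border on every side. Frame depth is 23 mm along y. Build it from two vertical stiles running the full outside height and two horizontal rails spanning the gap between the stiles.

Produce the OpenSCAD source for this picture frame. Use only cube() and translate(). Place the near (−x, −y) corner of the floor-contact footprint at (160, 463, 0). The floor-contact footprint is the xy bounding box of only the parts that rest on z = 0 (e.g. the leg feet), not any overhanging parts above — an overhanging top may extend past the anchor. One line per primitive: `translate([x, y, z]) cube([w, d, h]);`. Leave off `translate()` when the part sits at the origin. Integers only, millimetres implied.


translate([160, 463, 0]) cube([35, 23, 798]);
translate([441, 463, 0]) cube([35, 23, 798]);
translate([195, 463, 0]) cube([246, 23, 35]);
translate([195, 463, 763]) cube([246, 23, 35]);


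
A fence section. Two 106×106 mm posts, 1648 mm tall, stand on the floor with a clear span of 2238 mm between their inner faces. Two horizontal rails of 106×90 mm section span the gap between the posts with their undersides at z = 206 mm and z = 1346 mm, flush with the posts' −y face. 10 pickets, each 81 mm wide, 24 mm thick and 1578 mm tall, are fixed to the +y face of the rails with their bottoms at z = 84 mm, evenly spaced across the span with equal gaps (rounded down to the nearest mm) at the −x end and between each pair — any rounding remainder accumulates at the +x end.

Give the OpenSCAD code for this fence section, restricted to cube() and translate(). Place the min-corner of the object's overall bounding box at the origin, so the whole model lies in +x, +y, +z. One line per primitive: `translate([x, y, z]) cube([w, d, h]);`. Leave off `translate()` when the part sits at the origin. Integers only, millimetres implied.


cube([106, 106, 1648]);
translate([2344, 0, 0]) cube([106, 106, 1648]);
translate([106, 0, 206]) cube([2238, 106, 90]);
translate([106, 0, 1346]) cube([2238, 106, 90]);
translate([235, 106, 84]) cube([81, 24, 1578]);
translate([445, 106, 84]) cube([81, 24, 1578]);
translate([655, 106, 84]) cube([81, 24, 1578]);
translate([865, 106, 84]) cube([81, 24, 1578]);
translate([1075, 106, 84]) cube([81, 24, 1578]);
translate([1285, 106, 84]) cube([81, 24, 1578]);
translate([1495, 106, 84]) cube([81, 24, 1578]);
translate([1705, 106, 84]) cube([81, 24, 1578]);
translate([1915, 106, 84]) cube([81, 24, 1578]);
translate([2125, 106, 84]) cube([81, 24, 1578]);


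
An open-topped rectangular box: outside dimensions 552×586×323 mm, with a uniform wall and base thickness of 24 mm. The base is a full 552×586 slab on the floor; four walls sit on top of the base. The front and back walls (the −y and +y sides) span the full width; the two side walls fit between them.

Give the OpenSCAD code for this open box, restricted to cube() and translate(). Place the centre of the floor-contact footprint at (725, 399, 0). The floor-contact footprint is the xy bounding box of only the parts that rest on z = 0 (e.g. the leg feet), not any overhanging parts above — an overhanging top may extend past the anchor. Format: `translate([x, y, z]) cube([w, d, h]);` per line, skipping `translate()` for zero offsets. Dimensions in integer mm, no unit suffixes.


translate([449, 106, 0]) cube([552, 586, 24]);
translate([449, 106, 24]) cube([552, 24, 299]);
translate([449, 668, 24]) cube([552, 24, 299]);
translate([449, 130, 24]) cube([24, 538, 299]);
translate([977, 130, 24]) cube([24, 538, 299]);


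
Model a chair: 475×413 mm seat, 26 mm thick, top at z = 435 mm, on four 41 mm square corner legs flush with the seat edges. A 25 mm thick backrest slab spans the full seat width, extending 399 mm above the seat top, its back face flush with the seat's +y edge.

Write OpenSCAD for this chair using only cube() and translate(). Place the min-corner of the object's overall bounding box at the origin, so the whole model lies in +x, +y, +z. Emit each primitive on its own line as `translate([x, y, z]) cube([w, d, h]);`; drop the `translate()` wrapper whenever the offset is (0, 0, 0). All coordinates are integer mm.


translate([0, 0, 409]) cube([475, 413, 26]);
cube([41, 41, 409]);
translate([434, 0, 0]) cube([41, 41, 409]);
translate([0, 372, 0]) cube([41, 41, 409]);
translate([434, 372, 0]) cube([41, 41, 409]);
translate([0, 388, 435]) cube([475, 25, 399]);


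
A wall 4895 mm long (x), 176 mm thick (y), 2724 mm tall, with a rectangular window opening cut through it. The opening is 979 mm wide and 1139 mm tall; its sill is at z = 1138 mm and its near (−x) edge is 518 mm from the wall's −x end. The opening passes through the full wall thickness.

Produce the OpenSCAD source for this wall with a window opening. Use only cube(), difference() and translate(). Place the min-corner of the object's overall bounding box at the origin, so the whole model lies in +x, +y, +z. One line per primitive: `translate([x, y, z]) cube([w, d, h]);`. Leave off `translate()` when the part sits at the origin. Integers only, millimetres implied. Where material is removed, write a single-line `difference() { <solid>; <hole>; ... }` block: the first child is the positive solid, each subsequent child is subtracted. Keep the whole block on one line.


difference() { cube([4895, 176, 2724]); translate([518, 0, 1138]) cube([979, 176, 1139]); }


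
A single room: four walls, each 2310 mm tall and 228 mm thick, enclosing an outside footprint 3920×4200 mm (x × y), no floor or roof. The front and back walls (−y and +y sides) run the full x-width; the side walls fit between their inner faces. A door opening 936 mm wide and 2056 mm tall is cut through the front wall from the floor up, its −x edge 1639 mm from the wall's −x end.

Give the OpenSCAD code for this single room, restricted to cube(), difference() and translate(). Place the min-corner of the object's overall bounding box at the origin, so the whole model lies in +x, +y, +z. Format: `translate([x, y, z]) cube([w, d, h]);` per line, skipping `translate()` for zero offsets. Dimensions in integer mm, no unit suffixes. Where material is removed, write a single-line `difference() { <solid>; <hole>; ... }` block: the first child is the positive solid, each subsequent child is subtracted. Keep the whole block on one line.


difference() { cube([3920, 228, 2310]); translate([1639, 0, 0]) cube([936, 228, 2056]); }
translate([0, 3972, 0]) cube([3920, 228, 2310]);
translate([0, 228, 0]) cube([228, 3744, 2310]);
translate([3692, 228, 0]) cube([228, 3744, 2310]);


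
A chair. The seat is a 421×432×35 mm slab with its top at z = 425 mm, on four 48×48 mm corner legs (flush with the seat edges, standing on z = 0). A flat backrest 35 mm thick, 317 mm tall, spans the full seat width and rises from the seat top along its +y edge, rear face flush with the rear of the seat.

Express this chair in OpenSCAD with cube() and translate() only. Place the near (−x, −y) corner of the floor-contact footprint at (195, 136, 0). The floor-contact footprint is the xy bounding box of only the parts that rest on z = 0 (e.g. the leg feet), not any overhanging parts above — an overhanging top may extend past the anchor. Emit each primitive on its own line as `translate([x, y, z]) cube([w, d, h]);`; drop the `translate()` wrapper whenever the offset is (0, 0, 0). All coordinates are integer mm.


translate([195, 136, 390]) cube([421, 432, 35]);
translate([195, 136, 0]) cube([48, 48, 390]);
translate([568, 136, 0]) cube([48, 48, 390]);
translate([195, 520, 0]) cube([48, 48, 390]);
translate([568, 520, 0]) cube([48, 48, 390]);
translate([195, 533, 425]) cube([421, 35, 317]);


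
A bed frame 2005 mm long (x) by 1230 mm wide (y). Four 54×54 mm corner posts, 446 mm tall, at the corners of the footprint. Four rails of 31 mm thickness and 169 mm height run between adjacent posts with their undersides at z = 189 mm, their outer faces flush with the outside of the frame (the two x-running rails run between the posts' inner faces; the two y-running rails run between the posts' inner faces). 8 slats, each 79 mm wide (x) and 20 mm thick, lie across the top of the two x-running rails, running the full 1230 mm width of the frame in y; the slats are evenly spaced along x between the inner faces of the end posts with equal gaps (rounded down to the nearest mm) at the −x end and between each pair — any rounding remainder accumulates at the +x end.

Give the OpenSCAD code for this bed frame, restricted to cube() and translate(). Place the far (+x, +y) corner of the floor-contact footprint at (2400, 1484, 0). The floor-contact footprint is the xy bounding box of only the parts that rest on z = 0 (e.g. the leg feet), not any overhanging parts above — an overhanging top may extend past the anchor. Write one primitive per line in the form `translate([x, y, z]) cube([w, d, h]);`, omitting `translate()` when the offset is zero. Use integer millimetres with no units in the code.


translate([395, 254, 0]) cube([54, 54, 446]);
translate([395, 1430, 0]) cube([54, 54, 446]);
translate([2346, 254, 0]) cube([54, 54, 446]);
translate([2346, 1430, 0]) cube([54, 54, 446]);
translate([449, 254, 189]) cube([1897, 31, 169]);
translate([449, 1453, 189]) cube([1897, 31, 169]);
translate([395, 308, 189]) cube([31, 1122, 169]);
translate([2369, 308, 189]) cube([31, 1122, 169]);
translate([589, 254, 358]) cube([79, 1230, 20]);
translate([808, 254, 358]) cube([79, 1230, 20]);
translate([1027, 254, 358]) cube([79, 1230, 20]);
translate([1246, 254, 358]) cube([79, 1230, 20]);
translate([1465, 254, 358]) cube([79, 1230, 20]);
translate([1684, 254, 358]) cube([79, 1230, 20]);
translate([1903, 254, 358]) cube([79, 1230, 20]);
translate([2122, 254, 358]) cube([79, 1230, 20]);


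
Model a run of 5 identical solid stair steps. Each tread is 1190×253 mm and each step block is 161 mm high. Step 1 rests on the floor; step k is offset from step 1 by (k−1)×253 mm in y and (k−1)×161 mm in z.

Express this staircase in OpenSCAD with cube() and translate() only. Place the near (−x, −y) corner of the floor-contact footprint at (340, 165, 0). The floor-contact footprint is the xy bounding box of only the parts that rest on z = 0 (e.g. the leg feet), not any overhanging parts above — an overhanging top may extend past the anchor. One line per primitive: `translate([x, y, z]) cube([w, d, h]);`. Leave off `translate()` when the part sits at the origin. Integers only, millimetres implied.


translate([340, 165, 0]) cube([1190, 253, 161]);
translate([340, 418, 161]) cube([1190, 253, 161]);
translate([340, 671, 322]) cube([1190, 253, 161]);
translate([340, 924, 483]) cube([1190, 253, 161]);
translate([340, 1177, 644]) cube([1190, 253, 161]);


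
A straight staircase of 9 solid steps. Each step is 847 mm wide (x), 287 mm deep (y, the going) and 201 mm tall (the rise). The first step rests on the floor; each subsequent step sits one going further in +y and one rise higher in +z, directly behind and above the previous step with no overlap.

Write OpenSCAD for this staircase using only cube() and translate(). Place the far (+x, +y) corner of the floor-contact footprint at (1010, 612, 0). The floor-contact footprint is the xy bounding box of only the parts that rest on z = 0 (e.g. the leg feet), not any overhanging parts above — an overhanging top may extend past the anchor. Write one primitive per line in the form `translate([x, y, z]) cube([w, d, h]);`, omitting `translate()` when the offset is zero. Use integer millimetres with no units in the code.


translate([163, 325, 0]) cube([847, 287, 201]);
translate([163, 612, 201]) cube([847, 287, 201]);
translate([163, 899, 402]) cube([847, 287, 201]);
translate([163, 1186, 603]) cube([847, 287, 201]);
translate([163, 1473, 804]) cube([847, 287, 201]);
translate([163, 1760, 1005]) cube([847, 287, 201]);
translate([163, 2047, 1206]) cube([847, 287, 201]);
translate([163, 2334, 1407]) cube([847, 287, 201]);
translate([163, 2621, 1608]) cube([847, 287, 201]);


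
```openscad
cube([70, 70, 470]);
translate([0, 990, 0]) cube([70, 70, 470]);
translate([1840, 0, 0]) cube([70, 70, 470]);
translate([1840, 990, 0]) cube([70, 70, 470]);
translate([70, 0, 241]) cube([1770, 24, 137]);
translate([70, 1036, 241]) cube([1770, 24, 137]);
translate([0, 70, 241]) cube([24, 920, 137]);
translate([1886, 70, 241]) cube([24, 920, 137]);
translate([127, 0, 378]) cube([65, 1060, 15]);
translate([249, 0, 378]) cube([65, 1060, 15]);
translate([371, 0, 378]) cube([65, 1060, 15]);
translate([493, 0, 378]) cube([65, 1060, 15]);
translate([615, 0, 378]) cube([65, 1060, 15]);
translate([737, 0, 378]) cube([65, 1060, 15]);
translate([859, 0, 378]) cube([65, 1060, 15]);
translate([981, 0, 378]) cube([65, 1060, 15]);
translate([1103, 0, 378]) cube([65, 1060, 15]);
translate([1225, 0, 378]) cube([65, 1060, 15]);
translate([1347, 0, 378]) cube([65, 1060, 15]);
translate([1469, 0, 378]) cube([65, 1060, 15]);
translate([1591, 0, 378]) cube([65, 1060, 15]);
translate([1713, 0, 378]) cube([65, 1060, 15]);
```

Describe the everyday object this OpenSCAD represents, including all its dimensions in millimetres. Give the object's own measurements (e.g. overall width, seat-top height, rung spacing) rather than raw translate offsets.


A bed frame 1910 mm long (x) by 1060 mm wide (y). Four 70×70 mm corner posts, 470 mm tall, at the corners of the footprint. Four rails of 24 mm thickness and 137 mm height run between adjacent posts with their undersides at z = 241 mm, their outer faces flush with the outside of the frame (the two x-running rails run between the posts' inner faces; the two y-running rails run between the posts' inner faces). 14 slats, each 65 mm wide (x) and 15 mm thick, lie across the top of the two x-running rails, running the full 1060 mm width of the frame in y; along x they sit between the end posts with a 57 mm gap after the −x posts and between neighbouring slats, leaving 62 mm before the +x posts.


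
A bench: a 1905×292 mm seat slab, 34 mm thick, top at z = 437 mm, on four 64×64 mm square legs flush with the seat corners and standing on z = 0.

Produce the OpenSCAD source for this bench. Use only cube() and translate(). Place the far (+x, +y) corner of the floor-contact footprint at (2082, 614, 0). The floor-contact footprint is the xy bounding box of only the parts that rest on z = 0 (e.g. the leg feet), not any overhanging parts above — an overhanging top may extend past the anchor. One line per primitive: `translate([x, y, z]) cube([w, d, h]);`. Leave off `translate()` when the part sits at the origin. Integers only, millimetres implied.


translate([177, 322, 403]) cube([1905, 292, 34]);
translate([177, 322, 0]) cube([64, 64, 403]);
translate([177, 550, 0]) cube([64, 64, 403]);
translate([2018, 322, 0]) cube([64, 64, 403]);
translate([2018, 550, 0]) cube([64, 64, 403]);


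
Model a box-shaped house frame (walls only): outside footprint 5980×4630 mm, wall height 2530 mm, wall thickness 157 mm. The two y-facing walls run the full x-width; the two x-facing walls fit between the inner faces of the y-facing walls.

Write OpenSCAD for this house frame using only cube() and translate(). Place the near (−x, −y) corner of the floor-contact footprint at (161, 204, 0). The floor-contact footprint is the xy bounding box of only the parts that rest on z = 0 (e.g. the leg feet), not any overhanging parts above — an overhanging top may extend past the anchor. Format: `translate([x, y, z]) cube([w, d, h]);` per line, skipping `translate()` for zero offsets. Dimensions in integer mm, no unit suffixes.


translate([161, 204, 0]) cube([5980, 157, 2530]);
translate([161, 4677, 0]) cube([5980, 157, 2530]);
translate([161, 361, 0]) cube([157, 4316, 2530]);
translate([5984, 361, 0]) cube([157, 4316, 2530]);


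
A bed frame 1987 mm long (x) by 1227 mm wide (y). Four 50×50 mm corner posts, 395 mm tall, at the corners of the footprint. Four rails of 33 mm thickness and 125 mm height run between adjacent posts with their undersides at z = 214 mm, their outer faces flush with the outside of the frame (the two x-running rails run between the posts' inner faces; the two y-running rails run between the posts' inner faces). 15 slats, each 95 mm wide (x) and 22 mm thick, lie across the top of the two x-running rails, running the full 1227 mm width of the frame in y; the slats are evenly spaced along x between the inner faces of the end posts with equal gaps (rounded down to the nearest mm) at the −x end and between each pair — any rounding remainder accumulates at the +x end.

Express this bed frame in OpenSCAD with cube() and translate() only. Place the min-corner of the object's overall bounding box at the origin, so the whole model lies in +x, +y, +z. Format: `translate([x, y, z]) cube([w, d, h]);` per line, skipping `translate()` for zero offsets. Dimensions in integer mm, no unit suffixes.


cube([50, 50, 395]);
translate([0, 1177, 0]) cube([50, 50, 395]);
translate([1937, 0, 0]) cube([50, 50, 395]);
translate([1937, 1177, 0]) cube([50, 50, 395]);
translate([50, 0, 214]) cube([1887, 33, 125]);
translate([50, 1194, 214]) cube([1887, 33, 125]);
translate([0, 50, 214]) cube([33, 1127, 125]);
translate([1954, 50, 214]) cube([33, 1127, 125]);
translate([78, 0, 339]) cube([95, 1227, 22]);
translate([201, 0, 339]) cube([95, 1227, 22]);
translate([324, 0, 339]) cube([95, 1227, 22]);
translate([447, 0, 339]) cube([95, 1227, 22]);
translate([570, 0, 339]) cube([95, 1227, 22]);
translate([693, 0, 339]) cube([95, 1227, 22]);
translate([816, 0, 339]) cube([95, 1227, 22]);
translate([939, 0, 339]) cube([95, 1227, 22]);
translate([1062, 0, 339]) cube([95, 1227, 22]);
translate([1185, 0, 339]) cube([95, 1227, 22]);
translate([1308, 0, 339]) cube([95, 1227, 22]);
translate([1431, 0, 339]) cube([95, 1227, 22]);
translate([1554, 0, 339]) cube([95, 1227, 22]);
translate([1677, 0, 339]) cube([95, 1227, 22]);
translate([1800, 0, 339]) cube([95, 1227, 22]);


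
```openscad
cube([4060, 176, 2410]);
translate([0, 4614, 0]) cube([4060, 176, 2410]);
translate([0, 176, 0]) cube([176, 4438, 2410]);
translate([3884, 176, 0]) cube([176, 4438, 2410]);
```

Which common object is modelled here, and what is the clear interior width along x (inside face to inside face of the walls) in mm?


A house (or room) frame. The interior width is 3708 mm.

Four 2410 mm walls enclosing a rectangle with no floor or roof — a room or house frame. Outside width is 4060 mm and wall thickness is 176 mm, so the interior width is 4060 − 2 × 176 = 3708 mm.


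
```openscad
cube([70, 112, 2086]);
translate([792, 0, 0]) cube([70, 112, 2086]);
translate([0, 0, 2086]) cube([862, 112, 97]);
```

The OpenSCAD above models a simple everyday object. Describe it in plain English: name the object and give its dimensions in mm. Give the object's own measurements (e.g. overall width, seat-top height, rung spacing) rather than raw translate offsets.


A door frame. The clear opening is 722 mm wide and 2086 mm high. Two 70 mm wide jambs, 112 mm deep, stand either side of the opening from the floor to the top of the opening. A 97 mm thick head sits across the top of both jambs, spanning the full outside width of the frame.


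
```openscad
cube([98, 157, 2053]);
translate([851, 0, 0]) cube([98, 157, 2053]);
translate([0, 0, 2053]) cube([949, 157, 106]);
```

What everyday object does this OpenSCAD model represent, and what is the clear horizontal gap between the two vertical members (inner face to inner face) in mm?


A door frame. The clear opening width is 753 mm.

Two 2053 mm tall posts with a header on top — a door frame. The left jamb is 98 mm wide at x = 0; the right jamb starts at x = 851. The clear opening is 851 − 98 = 753 mm.


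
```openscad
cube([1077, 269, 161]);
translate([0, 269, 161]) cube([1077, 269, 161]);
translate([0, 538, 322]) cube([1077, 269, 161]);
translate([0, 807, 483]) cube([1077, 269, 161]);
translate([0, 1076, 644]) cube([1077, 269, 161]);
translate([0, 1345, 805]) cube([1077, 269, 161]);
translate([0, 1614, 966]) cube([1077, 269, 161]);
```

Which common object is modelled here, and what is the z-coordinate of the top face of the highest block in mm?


A staircase. The total rise is 1127 mm.

7 identical blocks, each offset up and back from the previous — a staircase. Each step is 161 mm tall and there are 7 of them, so the total rise is 7 × 161 = 1127 mm.


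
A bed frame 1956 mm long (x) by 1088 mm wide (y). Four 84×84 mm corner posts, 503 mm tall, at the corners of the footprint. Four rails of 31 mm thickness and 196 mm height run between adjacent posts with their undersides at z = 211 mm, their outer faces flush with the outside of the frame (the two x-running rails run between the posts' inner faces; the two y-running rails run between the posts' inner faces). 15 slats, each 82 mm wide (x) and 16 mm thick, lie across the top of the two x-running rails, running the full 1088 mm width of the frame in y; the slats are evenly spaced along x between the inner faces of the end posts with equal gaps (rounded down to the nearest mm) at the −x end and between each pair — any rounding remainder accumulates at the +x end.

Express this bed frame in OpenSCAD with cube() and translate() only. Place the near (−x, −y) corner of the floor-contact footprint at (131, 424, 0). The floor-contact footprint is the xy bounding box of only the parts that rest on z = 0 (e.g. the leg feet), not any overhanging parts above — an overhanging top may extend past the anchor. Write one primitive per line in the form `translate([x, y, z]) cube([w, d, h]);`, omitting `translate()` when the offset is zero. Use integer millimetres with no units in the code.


translate([131, 424, 0]) cube([84, 84, 503]);
translate([131, 1428, 0]) cube([84, 84, 503]);
translate([2003, 424, 0]) cube([84, 84, 503]);
translate([2003, 1428, 0]) cube([84, 84, 503]);
translate([215, 424, 211]) cube([1788, 31, 196]);
translate([215, 1481, 211]) cube([1788, 31, 196]);
translate([131, 508, 211]) cube([31, 920, 196]);
translate([2056, 508, 211]) cube([31, 920, 196]);
translate([249, 424, 407]) cube([82, 1088, 16]);
translate([365, 424, 407]) cube([82, 1088, 16]);
translate([481, 424, 407]) cube([82, 1088, 16]);
translate([597, 424, 407]) cube([82, 1088, 16]);
translate([713, 424, 407]) cube([82, 1088, 16]);
translate([829, 424, 407]) cube([82, 1088, 16]);
translate([945, 424, 407]) cube([82, 1088, 16]);
translate([1061, 424, 407]) cube([82, 1088, 16]);
translate([1177, 424, 407]) cube([82, 1088, 16]);
translate([1293, 424, 407]) cube([82, 1088, 16]);
translate([1409, 424, 407]) cube([82, 1088, 16]);
translate([1525, 424, 407]) cube([82, 1088, 16]);
translate([1641, 424, 407]) cube([82, 1088, 16]);
translate([1757, 424, 407]) cube([82, 1088, 16]);
translate([1873, 424, 407]) cube([82, 1088, 16]);


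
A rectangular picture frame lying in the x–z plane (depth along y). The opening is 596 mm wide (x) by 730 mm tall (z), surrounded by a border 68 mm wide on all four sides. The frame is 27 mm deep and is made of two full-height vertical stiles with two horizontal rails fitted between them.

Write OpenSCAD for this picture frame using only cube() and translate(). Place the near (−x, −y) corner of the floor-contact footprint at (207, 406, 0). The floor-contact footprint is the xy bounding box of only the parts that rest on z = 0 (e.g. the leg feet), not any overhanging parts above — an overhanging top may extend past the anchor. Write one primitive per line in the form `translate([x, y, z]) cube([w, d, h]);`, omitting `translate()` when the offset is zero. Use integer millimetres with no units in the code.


translate([207, 406, 0]) cube([68, 27, 866]);
translate([871, 406, 0]) cube([68, 27, 866]);
translate([275, 406, 0]) cube([596, 27, 68]);
translate([275, 406, 798]) cube([596, 27, 68]);


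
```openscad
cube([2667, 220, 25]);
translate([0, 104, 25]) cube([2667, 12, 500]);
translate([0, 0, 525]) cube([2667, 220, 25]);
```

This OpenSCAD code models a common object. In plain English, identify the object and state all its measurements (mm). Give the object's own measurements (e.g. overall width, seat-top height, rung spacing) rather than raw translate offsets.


An I-beam lying along x, 2667 mm long. Overall section height 550 mm. Two flanges 220 mm wide (y) and 25 mm thick, one on the floor and one at the top; a web 12 mm thick runs between them, centred on the flange width.


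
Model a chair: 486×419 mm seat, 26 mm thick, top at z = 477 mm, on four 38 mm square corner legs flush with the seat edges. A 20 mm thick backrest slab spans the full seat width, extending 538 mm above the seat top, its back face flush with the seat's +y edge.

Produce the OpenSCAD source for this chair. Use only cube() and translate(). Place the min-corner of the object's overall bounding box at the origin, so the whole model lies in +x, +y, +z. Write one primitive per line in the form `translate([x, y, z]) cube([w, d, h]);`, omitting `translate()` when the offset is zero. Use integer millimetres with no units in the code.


translate([0, 0, 451]) cube([486, 419, 26]);
cube([38, 38, 451]);
translate([448, 0, 0]) cube([38, 38, 451]);
translate([0, 381, 0]) cube([38, 38, 451]);
translate([448, 381, 0]) cube([38, 38, 451]);
translate([0, 399, 477]) cube([486, 20, 538]);


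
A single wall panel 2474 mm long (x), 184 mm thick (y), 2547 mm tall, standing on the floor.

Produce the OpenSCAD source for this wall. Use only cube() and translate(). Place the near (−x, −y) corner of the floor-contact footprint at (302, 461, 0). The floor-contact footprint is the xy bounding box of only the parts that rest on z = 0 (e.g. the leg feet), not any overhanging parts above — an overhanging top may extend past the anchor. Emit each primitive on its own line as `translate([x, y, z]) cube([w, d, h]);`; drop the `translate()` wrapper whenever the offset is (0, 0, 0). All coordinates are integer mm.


translate([302, 461, 0]) cube([2474, 184, 2547]);


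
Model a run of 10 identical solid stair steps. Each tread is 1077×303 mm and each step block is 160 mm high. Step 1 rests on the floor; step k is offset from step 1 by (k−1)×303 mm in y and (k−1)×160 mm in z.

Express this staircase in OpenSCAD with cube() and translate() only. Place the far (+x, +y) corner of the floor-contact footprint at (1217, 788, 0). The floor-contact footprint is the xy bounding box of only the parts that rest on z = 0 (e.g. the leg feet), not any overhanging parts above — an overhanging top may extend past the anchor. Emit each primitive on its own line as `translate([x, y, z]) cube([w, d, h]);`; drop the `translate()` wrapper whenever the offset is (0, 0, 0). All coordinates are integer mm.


translate([140, 485, 0]) cube([1077, 303, 160]);
translate([140, 788, 160]) cube([1077, 303, 160]);
translate([140, 1091, 320]) cube([1077, 303, 160]);
translate([140, 1394, 480]) cube([1077, 303, 160]);
translate([140, 1697, 640]) cube([1077, 303, 160]);
translate([140, 2000, 800]) cube([1077, 303, 160]);
translate([140, 2303, 960]) cube([1077, 303, 160]);
translate([140, 2606, 1120]) cube([1077, 303, 160]);
translate([140, 2909, 1280]) cube([1077, 303, 160]);
translate([140, 3212, 1440]) cube([1077, 303, 160]);


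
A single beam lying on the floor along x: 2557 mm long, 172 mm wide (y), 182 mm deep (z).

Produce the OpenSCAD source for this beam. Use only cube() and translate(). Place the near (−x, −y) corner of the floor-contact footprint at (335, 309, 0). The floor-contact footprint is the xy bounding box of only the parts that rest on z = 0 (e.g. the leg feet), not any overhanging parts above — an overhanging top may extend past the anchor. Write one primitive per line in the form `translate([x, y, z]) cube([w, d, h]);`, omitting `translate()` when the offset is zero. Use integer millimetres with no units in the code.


translate([335, 309, 0]) cube([2557, 172, 182]);


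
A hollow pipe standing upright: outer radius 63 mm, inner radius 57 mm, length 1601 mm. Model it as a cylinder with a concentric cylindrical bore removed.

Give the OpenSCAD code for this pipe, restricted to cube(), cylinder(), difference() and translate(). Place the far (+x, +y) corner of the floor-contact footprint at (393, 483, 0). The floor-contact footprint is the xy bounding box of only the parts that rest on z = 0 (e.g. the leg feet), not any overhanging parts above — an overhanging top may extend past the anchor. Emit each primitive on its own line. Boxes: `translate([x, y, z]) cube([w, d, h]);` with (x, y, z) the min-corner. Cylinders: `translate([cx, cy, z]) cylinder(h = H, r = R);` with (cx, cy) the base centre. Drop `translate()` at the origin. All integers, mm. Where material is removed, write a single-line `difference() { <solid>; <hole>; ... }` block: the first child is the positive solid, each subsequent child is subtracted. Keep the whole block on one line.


difference() { translate([330, 420, 0]) cylinder(h = 1601, r = 63); translate([330, 420, 0]) cylinder(h = 1601, r = 57); }


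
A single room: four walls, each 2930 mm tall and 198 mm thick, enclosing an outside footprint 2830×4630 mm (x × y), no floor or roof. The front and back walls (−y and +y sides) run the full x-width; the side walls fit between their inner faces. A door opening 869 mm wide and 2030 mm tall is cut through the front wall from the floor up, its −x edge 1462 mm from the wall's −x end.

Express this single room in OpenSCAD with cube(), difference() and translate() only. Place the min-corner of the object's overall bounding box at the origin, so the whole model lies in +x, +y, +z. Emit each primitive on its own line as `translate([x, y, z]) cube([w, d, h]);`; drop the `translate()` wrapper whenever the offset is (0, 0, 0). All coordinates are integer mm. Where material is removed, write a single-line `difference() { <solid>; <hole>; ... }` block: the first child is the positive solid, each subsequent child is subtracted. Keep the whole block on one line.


difference() { cube([2830, 198, 2930]); translate([1462, 0, 0]) cube([869, 198, 2030]); }
translate([0, 4432, 0]) cube([2830, 198, 2930]);
translate([0, 198, 0]) cube([198, 4234, 2930]);
translate([2632, 198, 0]) cube([198, 4234, 2930]);


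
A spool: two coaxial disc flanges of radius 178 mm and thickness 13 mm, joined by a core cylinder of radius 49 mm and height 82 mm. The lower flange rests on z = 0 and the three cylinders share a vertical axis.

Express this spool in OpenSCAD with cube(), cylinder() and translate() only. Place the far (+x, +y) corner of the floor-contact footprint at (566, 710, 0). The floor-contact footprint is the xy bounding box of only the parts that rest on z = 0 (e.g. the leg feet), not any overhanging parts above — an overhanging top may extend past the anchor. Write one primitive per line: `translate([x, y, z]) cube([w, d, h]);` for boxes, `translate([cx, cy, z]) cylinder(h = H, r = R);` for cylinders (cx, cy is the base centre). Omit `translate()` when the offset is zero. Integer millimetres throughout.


translate([388, 532, 0]) cylinder(h = 13, r = 178);
translate([388, 532, 13]) cylinder(h = 82, r = 49);
translate([388, 532, 95]) cylinder(h = 13, r = 178);
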